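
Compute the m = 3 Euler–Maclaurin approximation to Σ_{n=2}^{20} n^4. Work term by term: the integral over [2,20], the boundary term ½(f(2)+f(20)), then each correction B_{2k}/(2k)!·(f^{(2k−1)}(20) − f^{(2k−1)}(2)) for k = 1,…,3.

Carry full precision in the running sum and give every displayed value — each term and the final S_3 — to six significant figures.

S_3 ≈ 722665

Integral: ∫_2^20 x^4 dx = 639994.
½[f(2) + f(20)] = ½[16.0000 + 160000] = 80008.0.
So far: 720002.
Correction k=1: B_{2}/2! · (f^{(1)}(20) − f^{(1)}(2)) = 1/12 · (32000.0 − 32.0000) = 2664.00.
Running total after k=1: 722666.
Correction k=2: B_{4}/4! · (f^{(3)}(20) − f^{(3)}(2)) = −1/720 · (480.000 − 48.0000) = -0.600000.
Running total after k=2: 722665.
Correction k=3: B_{6}/6! · (f^{(5)}(20) − f^{(5)}(2)) = 1/30240 · (0.00000 − 0.00000) = 0.00000.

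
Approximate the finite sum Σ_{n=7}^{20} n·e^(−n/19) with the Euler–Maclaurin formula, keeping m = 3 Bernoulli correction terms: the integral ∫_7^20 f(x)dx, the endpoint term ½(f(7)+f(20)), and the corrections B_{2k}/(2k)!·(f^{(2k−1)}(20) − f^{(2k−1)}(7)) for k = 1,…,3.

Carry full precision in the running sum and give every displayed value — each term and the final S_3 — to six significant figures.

The integral term ∫_7^20 x·e^(−x/19) dx = 83.1396.
Boundary: ½(f(7) + f(20)) = ½(4.84278 + 6.98036) = 5.91157.
Running total after boundary: 89.0511.
Correction k=1: B_{2}/2! · (f^{(1)}(20) − f^{(1)}(7)) = 1/12 · (-0.0183694 − 0.436943) = -0.0379427.
Running total after k=1: 89.0132.
Correction k=2: B_{4}/4! · (f^{(3)}(20) − f^{(3)}(7)) = −1/720 · (0.00188273 − 0.00504320) = 4.38953e-06.
Running total after k=2: 89.0132.
Correction k=3: B_{6}/6! · (f^{(5)}(20) − f^{(5)}(7)) = 1/30240 · (1.05716e-05 − 2.45873e-05) = -4.63483e-10.

S_3 ≈ 89.0132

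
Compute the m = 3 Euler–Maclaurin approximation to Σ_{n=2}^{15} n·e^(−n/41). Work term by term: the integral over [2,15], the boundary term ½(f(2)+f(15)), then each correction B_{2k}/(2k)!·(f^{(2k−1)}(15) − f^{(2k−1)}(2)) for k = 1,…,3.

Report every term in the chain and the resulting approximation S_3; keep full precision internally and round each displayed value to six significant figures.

Integral: ∫_2^15 x·e^(−x/41) dx = 86.5484.
½[f(2) + f(15)] = ½[1.90478 + 10.4041] = 6.15442.
So far: 92.7028.
k=1: B_{2}/(2)! × [f^{(1)}(15) − f^{(1)}(2)] = 1/12 × (0.439847 − 0.905932) = -0.0388405.
After k=1: 92.6640.
k=2: B_{4}/(4)! × [f^{(3)}(15) − f^{(3)}(2)] = −1/720 × (0.00108689 − 0.00167205) = 8.12725e-07.
After k=2: 92.6640.
k=3: B_{6}/(6)! × [f^{(5)}(15) − f^{(5)}(2)] = 1/30240 × (1.13749e-06 − 1.66875e-06) = -1.75683e-11.

S_3 ≈ 92.6640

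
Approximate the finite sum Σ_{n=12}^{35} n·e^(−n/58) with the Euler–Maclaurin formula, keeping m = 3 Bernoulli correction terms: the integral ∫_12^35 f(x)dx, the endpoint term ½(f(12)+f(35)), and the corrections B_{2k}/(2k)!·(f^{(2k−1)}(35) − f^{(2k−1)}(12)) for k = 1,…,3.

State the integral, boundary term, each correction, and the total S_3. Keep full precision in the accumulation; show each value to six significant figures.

The integral term ∫_12^35 x·e^(−x/58) dx = 351.102.
Endpoint term: (f(12) + f(35))/2 = (9.75725 + 19.1423)/2 = 14.4498.
Integral + boundary = 365.551.
Correction k=1: B_{2}/2! · (f^{(1)}(35) − f^{(1)}(12)) = 1/12 · (0.216883 − 0.644875) = -0.0356660.
After k=1: 365.516.
Correction k=2: B_{4}/4! · (f^{(3)}(35) − f^{(3)}(12)) = −1/720 · (0.000389634 − 0.000675114) = 3.96500e-07.
After k=2: 365.516.
Correction k=3: B_{6}/6! · (f^{(5)}(35) − f^{(5)}(12)) = 1/30240 · (2.12484e-07 − 3.44390e-07) = -4.36198e-12.

S_3 ≈ 365.516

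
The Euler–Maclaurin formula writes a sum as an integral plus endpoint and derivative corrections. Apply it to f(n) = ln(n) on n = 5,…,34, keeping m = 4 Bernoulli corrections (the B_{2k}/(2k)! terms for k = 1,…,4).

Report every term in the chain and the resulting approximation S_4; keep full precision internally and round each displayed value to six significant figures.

S_4 ≈ 85.4028

Integral: ∫_5^34 ln(x) dx = 82.8491.
½[f(5) + f(34)] = ½[1.60944 + 3.52636] = 2.56790.
Running total after boundary: 85.4170.
Order-1 term: 1/12 · (0.0294118 − 0.200000) = -0.0142157.
Running total after k=1: 85.4028.
Order-2 term: −1/720 · (5.08854e-05 − 0.0160000) = 2.21515e-05.
Running total after k=2: 85.4028.
Order-3 term: 1/30240 · (5.28222e-07 − 0.00768000) = -2.53951e-07.
Running total after k=3: 85.4028.
Order-4 term: −1/1209600 · (1.37082e-08 − 0.00921600) = 7.61904e-09.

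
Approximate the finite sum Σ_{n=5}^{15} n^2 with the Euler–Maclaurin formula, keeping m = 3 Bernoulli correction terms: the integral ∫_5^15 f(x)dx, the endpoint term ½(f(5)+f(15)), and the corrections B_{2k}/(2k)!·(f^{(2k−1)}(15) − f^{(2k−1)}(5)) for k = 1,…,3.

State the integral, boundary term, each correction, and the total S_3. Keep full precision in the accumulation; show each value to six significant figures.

Integral: ∫_5^15 x^2 dx = 1083.33.
½[f(5) + f(15)] = ½[25.0000 + 225.000] = 125.000.
So far: 1208.33.
Correction k=1: B_{2}/2! · (f^{(1)}(15) − f^{(1)}(5)) = 1/12 · (30.0000 − 10.0000) = 1.66667.
Partial sum through k=1: 1210.00.
Correction k=2: B_{4}/4! · (f^{(3)}(15) − f^{(3)}(5)) = −1/720 · (0.00000 − 0.00000) = 0.00000.
Partial sum through k=2: 1210.00.
Correction k=3: B_{6}/6! · (f^{(5)}(15) − f^{(5)}(5)) = 1/30240 · (0.00000 − 0.00000) = 0.00000.

S_3 ≈ 1210.00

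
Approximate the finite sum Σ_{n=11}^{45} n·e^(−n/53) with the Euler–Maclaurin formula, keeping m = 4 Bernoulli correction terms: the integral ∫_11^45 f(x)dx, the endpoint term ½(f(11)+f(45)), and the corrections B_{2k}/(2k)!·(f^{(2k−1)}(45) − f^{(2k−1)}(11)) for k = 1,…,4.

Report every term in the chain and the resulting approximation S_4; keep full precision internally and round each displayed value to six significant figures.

S_4 ≈ 548.212

Integral: ∫_11^45 x·e^(−x/53) dx = 534.166.
Endpoint term: (f(11) + f(45))/2 = (8.93832 + 19.2518)/2 = 14.0951.
Running total after boundary: 548.261.
Order-1 term: 1/12 · (0.0645764 − 0.643927) = -0.0482792.
After k=1: 548.212.
Order-2 term: −1/720 · (0.000327595 − 0.000807788) = 6.66936e-07.
After k=2: 548.212.
Order-3 term: 1/30240 · (2.25062e-07 − 4.93535e-07) = -8.87806e-12.
After k=3: 548.212.
Order-4 term: −1/1209600 · (1.18726e-10 − 2.49020e-10) = 1.07717e-16.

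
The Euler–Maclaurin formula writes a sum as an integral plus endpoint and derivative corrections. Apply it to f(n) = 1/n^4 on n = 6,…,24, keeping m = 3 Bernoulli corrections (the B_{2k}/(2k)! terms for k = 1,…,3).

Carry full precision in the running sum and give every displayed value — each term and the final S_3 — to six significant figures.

The integral term ∫_6^24 1/x^4 dx = 0.00151910.
Endpoint term: (f(6) + f(24))/2 = (0.000771605 + 3.01408e-06)/2 = 0.000387310.
So far: 0.00190641.
k=1: B_{2}/(2)! × [f^{(1)}(24) − f^{(1)}(6)] = 1/12 × (-5.02347e-07 − (-0.000514403)) = 4.28251e-05.
Partial sum through k=1: 0.00194923.
k=2: B_{4}/(4)! × [f^{(3)}(24) − f^{(3)}(6)] = −1/720 × (-2.61639e-08 − (-0.000428669)) = -5.95338e-07.
Partial sum through k=2: 0.00194864.
k=3: B_{6}/(6)! × [f^{(5)}(24) − f^{(5)}(6)] = 1/30240 × (-2.54371e-09 − (-0.000666819)) = 2.20508e-08.

S_3 ≈ 0.00194866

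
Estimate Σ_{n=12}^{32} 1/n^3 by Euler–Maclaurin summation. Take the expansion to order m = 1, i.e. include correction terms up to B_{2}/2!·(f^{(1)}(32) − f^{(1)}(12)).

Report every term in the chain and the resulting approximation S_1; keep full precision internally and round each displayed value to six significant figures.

∫_12^32 1/x^3 dx evaluates to 0.00298394.
Endpoint term: (f(12) + f(32))/2 = (0.000578704 + 3.05176e-05)/2 = 0.000304611.
Running total after boundary: 0.00328855.
Order-1 term: 1/12 · (-2.86102e-06 − (-0.000144676)) = 1.18179e-05.

S_1 ≈ 0.00330037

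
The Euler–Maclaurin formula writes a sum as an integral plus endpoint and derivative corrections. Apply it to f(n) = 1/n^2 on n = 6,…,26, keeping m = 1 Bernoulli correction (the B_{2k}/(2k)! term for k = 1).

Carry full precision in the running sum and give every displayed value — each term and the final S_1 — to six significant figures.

S_1 ≈ 0.143596

Integral: ∫_6^26 1/x^2 dx = 0.128205.
½[f(6) + f(26)] = ½[0.0277778 + 0.00147929] = 0.0146285.
Integral + boundary = 0.142834.
Correction k=1: B_{2}/2! · (f^{(1)}(26) − f^{(1)}(6)) = 1/12 · (-0.000113792 − (-0.00925926)) = 0.000762122.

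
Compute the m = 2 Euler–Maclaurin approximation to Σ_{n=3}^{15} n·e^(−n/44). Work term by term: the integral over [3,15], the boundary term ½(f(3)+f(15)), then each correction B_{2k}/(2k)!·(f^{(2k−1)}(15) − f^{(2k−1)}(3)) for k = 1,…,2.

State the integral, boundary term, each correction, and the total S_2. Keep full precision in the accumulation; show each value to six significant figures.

S_2 ≈ 92.3238

The integral term ∫_3^15 x·e^(−x/44) dx = 85.6227.
Endpoint term: (f(3) + f(15))/2 = (2.80227 + 10.6669)/2 = 6.73456.
Running total after boundary: 92.3572.
Order-1 term: 1/12 · (0.468695 − 0.870403) = -0.0334756.
Running total after k=1: 92.3238.
Order-2 term: −1/720 · (0.000976726 − 0.00141456) = 6.08099e-07.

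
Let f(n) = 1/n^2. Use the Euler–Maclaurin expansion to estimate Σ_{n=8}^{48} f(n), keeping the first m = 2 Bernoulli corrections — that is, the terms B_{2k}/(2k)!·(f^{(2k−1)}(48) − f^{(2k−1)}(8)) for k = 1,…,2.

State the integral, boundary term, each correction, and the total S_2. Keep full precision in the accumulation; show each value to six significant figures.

S_2 ≈ 0.112519

The integral term ∫_8^48 1/x^2 dx = 0.104167.
Boundary: ½(f(8) + f(48)) = ½(0.0156250 + 0.000434028) = 0.00802951.
Running total after boundary: 0.112196.
Order-1 term: 1/12 · (-1.80845e-05 − (-0.00390625)) = 0.000324014.
After k=1: 0.112520.
Order-2 term: −1/720 · (-9.41901e-08 − (-0.000732422)) = -1.01712e-06.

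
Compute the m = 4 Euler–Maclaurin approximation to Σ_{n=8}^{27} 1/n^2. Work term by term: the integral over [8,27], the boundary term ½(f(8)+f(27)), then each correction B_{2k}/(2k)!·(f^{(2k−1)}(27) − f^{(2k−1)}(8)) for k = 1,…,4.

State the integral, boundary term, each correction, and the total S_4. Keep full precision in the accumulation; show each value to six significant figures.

S_4 ≈ 0.0967774

Integral: ∫_8^27 1/x^2 dx = 0.0879630.
½[f(8) + f(27)] = ½[0.0156250 + 0.00137174] = 0.00849837.
Running total after boundary: 0.0964613.
Correction k=1: B_{2}/2! · (f^{(1)}(27) − f^{(1)}(8)) = 1/12 · (-0.000101611 − (-0.00390625)) = 0.000317053.
After k=1: 0.0967784.
Correction k=2: B_{4}/4! · (f^{(3)}(27) − f^{(3)}(8)) = −1/720 · (-1.67260e-06 − (-0.000732422)) = -1.01493e-06.
After k=2: 0.0967774.
Correction k=3: B_{6}/6! · (f^{(5)}(27) − f^{(5)}(8)) = 1/30240 · (-6.88313e-08 − (-0.000343323)) = 1.13510e-08.
After k=3: 0.0967774.
Correction k=4: B_{8}/8! · (f^{(7)}(27) − f^{(7)}(8)) = −1/1209600 · (-5.28745e-09 − (-0.000300407)) = -2.48348e-10.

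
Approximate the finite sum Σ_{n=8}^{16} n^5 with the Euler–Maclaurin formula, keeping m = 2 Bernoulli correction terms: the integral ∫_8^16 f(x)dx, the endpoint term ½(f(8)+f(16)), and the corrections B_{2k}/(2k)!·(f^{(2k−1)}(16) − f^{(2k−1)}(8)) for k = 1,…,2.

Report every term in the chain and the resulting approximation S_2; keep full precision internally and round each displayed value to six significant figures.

∫_8^16 x^5 dx evaluates to 2.75251e+06.
½[f(8) + f(16)] = ½[32768.0 + 1.04858e+06] = 540672.
So far: 3.29318e+06.
Order-1 term: 1/12 · (327680 − 20480.0) = 25600.0.
After k=1: 3.31878e+06.
Order-2 term: −1/720 · (15360.0 − 3840.00) = -16.0000.

S_2 ≈ 3.31877e+06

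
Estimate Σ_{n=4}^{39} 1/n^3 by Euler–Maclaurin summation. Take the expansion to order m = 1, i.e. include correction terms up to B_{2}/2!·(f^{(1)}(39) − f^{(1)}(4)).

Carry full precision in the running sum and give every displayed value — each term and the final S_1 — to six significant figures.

Integral: ∫_4^39 1/x^3 dx = 0.0309213.
½[f(4) + f(39)] = ½[0.0156250 + 1.68580e-05] = 0.00782093.
Running total after boundary: 0.0387422.
k=1: B_{2}/(2)! × [f^{(1)}(39) − f^{(1)}(4)] = 1/12 × (-1.29677e-06 − (-0.0117188)) = 0.000976454.

S_1 ≈ 0.0397187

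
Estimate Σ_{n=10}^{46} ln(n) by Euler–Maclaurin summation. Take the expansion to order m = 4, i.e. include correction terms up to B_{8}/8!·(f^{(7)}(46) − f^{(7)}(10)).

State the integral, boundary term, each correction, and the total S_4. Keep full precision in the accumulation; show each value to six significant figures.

The integral term ∫_10^46 ln(x) dx = 117.092.
½[f(10) + f(46)] = ½[2.30259 + 3.82864] = 3.06561.
Running total after boundary: 120.157.
k=1: B_{2}/(2)! × [f^{(1)}(46) − f^{(1)}(10)] = 1/12 × (0.0217391 − 0.100000) = -0.00652174.
After k=1: 120.151.
k=2: B_{4}/(4)! × [f^{(3)}(46) − f^{(3)}(10)] = −1/720 × (2.05474e-05 − 0.00200000) = 2.74924e-06.
After k=2: 120.151.
k=3: B_{6}/(6)! × [f^{(5)}(46) − f^{(5)}(10)] = 1/30240 × (1.16526e-07 − 0.000240000) = -7.93265e-09.
After k=3: 120.151.
k=4: B_{8}/(8)! × [f^{(7)}(46) − f^{(7)}(10)] = −1/1209600 × (1.65207e-09 − 7.20000e-05) = 5.95224e-11.

S_4 ≈ 120.151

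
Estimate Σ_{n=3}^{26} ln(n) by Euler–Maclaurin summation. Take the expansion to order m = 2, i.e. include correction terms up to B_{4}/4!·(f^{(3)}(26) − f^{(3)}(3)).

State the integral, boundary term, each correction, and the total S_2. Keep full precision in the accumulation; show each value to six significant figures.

∫_3^26 ln(x) dx evaluates to 58.4147.
½[f(3) + f(26)] = ½[1.09861 + 3.25810] = 2.17835.
Running total after boundary: 60.5930.
k=1: B_{2}/(2)! × [f^{(1)}(26) − f^{(1)}(3)] = 1/12 × (0.0384615 − 0.333333) = -0.0245726.
After k=1: 60.5685.
k=2: B_{4}/(4)! × [f^{(3)}(26) − f^{(3)}(3)] = −1/720 × (0.000113792 − 0.0740741) = 0.000102723.

S_2 ≈ 60.5686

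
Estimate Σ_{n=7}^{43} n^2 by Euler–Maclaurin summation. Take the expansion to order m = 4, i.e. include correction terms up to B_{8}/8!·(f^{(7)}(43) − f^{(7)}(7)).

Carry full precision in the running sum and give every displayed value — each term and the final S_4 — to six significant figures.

S_4 ≈ 27343.0

∫_7^43 x^2 dx evaluates to 26388.0.
Boundary: ½(f(7) + f(43)) = ½(49.0000 + 1849.00) = 949.000.
Running total after boundary: 27337.0.
Correction k=1: B_{2}/2! · (f^{(1)}(43) − f^{(1)}(7)) = 1/12 · (86.0000 − 14.0000) = 6.00000.
After k=1: 27343.0.
Correction k=2: B_{4}/4! · (f^{(3)}(43) − f^{(3)}(7)) = −1/720 · (0.00000 − 0.00000) = 0.00000.
After k=2: 27343.0.
Correction k=3: B_{6}/6! · (f^{(5)}(43) − f^{(5)}(7)) = 1/30240 · (0.00000 − 0.00000) = 0.00000.
After k=3: 27343.0.
Correction k=4: B_{8}/8! · (f^{(7)}(43) − f^{(7)}(7)) = −1/1209600 · (0.00000 − 0.00000) = 0.00000.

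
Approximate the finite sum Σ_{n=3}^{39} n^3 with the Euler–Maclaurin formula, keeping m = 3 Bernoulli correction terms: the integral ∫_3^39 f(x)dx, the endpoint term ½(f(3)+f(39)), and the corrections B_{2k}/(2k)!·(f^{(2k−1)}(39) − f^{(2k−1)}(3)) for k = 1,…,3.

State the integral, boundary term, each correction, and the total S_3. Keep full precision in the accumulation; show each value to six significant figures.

∫_3^39 x^3 dx evaluates to 578340.
Endpoint term: (f(3) + f(39))/2 = (27.0000 + 59319.0)/2 = 29673.0.
So far: 608013.
Correction k=1: B_{2}/2! · (f^{(1)}(39) − f^{(1)}(3)) = 1/12 · (4563.00 − 27.0000) = 378.000.
After k=1: 608391.
Correction k=2: B_{4}/4! · (f^{(3)}(39) − f^{(3)}(3)) = −1/720 · (6.00000 − 6.00000) = 0.00000.
After k=2: 608391.
Correction k=3: B_{6}/6! · (f^{(5)}(39) − f^{(5)}(3)) = 1/30240 · (0.00000 − 0.00000) = 0.00000.

S_3 ≈ 608391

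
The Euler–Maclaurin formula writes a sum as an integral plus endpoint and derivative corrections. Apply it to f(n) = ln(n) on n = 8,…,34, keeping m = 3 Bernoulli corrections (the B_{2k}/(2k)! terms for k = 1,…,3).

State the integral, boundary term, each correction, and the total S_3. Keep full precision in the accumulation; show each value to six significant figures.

S_3 ≈ 80.0557

The integral term ∫_8^34 ln(x) dx = 77.2607.
Boundary: ½(f(8) + f(34)) = ½(2.07944 + 3.52636) = 2.80290.
Integral + boundary = 80.0636.
Correction k=1: B_{2}/2! · (f^{(1)}(34) − f^{(1)}(8)) = 1/12 · (0.0294118 − 0.125000) = -0.00796569.
Partial sum through k=1: 80.0557.
Correction k=2: B_{4}/4! · (f^{(3)}(34) − f^{(3)}(8)) = −1/720 · (5.08854e-05 − 0.00390625) = 5.35467e-06.
Partial sum through k=2: 80.0557.
Correction k=3: B_{6}/6! · (f^{(5)}(34) − f^{(5)}(8)) = 1/30240 · (5.28222e-07 − 0.000732422) = -2.42028e-08.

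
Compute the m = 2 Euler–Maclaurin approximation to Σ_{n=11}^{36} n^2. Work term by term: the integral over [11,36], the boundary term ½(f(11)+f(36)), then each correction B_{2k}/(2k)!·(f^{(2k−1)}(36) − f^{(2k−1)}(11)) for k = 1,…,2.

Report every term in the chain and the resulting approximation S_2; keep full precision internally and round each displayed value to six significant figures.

Integral: ∫_11^36 x^2 dx = 15108.3.
Endpoint term: (f(11) + f(36))/2 = (121.000 + 1296.00)/2 = 708.500.
Running total after boundary: 15816.8.
Correction k=1: B_{2}/2! · (f^{(1)}(36) − f^{(1)}(11)) = 1/12 · (72.0000 − 22.0000) = 4.16667.
Partial sum through k=1: 15821.0.
Correction k=2: B_{4}/4! · (f^{(3)}(36) − f^{(3)}(11)) = −1/720 · (0.00000 − 0.00000) = 0.00000.

S_2 ≈ 15821.0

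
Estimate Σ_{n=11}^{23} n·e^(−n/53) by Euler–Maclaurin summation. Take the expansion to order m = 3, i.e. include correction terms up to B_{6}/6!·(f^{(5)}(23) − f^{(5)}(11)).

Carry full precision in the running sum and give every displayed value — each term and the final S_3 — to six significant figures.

Integral: ∫_11^23 x·e^(−x/53) dx = 146.365.
Endpoint term: (f(11) + f(23))/2 = (8.93832 + 14.9025)/2 = 11.9204.
So far: 158.285.
k=1: B_{2}/(2)! × [f^{(1)}(23) − f^{(1)}(11)] = 1/12 × (0.366757 − 0.643927) = -0.0230976.
Running total after k=1: 158.262.
k=2: B_{4}/(4)! × [f^{(3)}(23) − f^{(3)}(11)] = −1/720 × (0.000591894 − 0.000807788) = 2.99853e-07.
Running total after k=2: 158.262.
k=3: B_{6}/(6)! × [f^{(5)}(23) − f^{(5)}(11)] = 1/30240 × (3.74946e-07 − 4.93535e-07) = -3.92159e-12.

S_3 ≈ 158.262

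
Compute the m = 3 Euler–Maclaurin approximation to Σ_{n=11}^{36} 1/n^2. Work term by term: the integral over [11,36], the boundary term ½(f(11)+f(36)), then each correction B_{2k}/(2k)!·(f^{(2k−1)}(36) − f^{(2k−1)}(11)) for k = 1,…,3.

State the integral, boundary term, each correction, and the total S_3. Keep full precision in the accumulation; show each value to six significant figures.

The integral term ∫_11^36 1/x^2 dx = 0.0631313.
½[f(11) + f(36)] = ½[0.00826446 + 0.000771605] = 0.00451803.
Running total after boundary: 0.0676493.
Correction k=1: B_{2}/2! · (f^{(1)}(36) − f^{(1)}(11)) = 1/12 · (-4.28669e-05 − (-0.00150263)) = 0.000121647.
Partial sum through k=1: 0.0677710.
Correction k=2: B_{4}/4! · (f^{(3)}(36) − f^{(3)}(11)) = −1/720 · (-3.96916e-07 − (-0.000149021)) = -2.06423e-07.
Partial sum through k=2: 0.0677708.
Correction k=3: B_{6}/6! · (f^{(5)}(36) − f^{(5)}(11)) = 1/30240 · (-9.18787e-09 − (-3.69474e-05)) = 1.22150e-09.

S_3 ≈ 0.0677708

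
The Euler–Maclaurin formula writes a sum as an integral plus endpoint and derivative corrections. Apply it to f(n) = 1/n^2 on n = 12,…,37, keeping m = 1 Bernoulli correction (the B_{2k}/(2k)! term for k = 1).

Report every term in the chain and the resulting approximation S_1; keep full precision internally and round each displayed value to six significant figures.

S_1 ≈ 0.0602369

The integral term ∫_12^37 1/x^2 dx = 0.0563063.
Boundary: ½(f(12) + f(37)) = ½(0.00694444 + 0.000730460) = 0.00383745.
So far: 0.0601438.
Order-1 term: 1/12 · (-3.94843e-05 − (-0.00115741)) = 9.31603e-05.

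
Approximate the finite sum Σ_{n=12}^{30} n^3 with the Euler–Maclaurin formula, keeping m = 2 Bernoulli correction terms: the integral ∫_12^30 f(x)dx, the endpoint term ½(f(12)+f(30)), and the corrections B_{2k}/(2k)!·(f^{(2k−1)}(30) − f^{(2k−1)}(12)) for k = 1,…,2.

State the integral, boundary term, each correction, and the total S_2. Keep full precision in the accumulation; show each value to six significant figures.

Integral: ∫_12^30 x^3 dx = 197316.
½[f(12) + f(30)] = ½[1728.00 + 27000.0] = 14364.0.
So far: 211680.
k=1: B_{2}/(2)! × [f^{(1)}(30) − f^{(1)}(12)] = 1/12 × (2700.00 − 432.000) = 189.000.
Partial sum through k=1: 211869.
k=2: B_{4}/(4)! × [f^{(3)}(30) − f^{(3)}(12)] = −1/720 × (6.00000 − 6.00000) = 0.00000.

S_2 ≈ 211869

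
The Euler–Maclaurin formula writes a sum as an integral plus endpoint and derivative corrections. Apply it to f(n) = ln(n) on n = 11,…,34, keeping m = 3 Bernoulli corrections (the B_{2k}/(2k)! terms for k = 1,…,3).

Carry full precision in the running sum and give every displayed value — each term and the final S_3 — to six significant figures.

S_3 ≈ 73.4764

∫_11^34 ln(x) dx evaluates to 70.5194.
½[f(11) + f(34)] = ½[2.39790 + 3.52636] = 2.96213.
So far: 73.4815.
Order-1 term: 1/12 · (0.0294118 − 0.0909091) = -0.00512478.
After k=1: 73.4764.
Order-2 term: −1/720 · (5.08854e-05 − 0.00150263) = 2.01631e-06.
After k=2: 73.4764.
Order-3 term: 1/30240 · (5.28222e-07 − 0.000149021) = -4.91048e-09.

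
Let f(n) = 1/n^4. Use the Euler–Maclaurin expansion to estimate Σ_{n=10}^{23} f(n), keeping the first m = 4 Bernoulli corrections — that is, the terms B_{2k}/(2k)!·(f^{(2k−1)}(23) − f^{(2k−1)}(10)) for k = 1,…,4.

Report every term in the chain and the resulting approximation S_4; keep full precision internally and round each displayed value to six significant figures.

The integral term ∫_10^23 1/x^4 dx = 0.000305937.
Endpoint term: (f(10) + f(23))/2 = (0.000100000 + 3.57346e-06)/2 = 5.17867e-05.
So far: 0.000357724.
k=1: B_{2}/(2)! × [f^{(1)}(23) − f^{(1)}(10)] = 1/12 × (-6.21471e-07 − (-4.00000e-05)) = 3.28154e-06.
After k=1: 0.000361005.
k=2: B_{4}/(4)! × [f^{(3)}(23) − f^{(3)}(10)] = −1/720 × (-3.52441e-08 − (-1.20000e-05)) = -1.66177e-08.
After k=2: 0.000360988.
k=3: B_{6}/(6)! × [f^{(5)}(23) − f^{(5)}(10)] = 1/30240 × (-3.73094e-09 − (-6.72000e-06)) = 2.22099e-10.
After k=3: 0.000360989.
k=4: B_{8}/(8)! × [f^{(7)}(23) − f^{(7)}(10)] = −1/1209600 × (-6.34754e-10 − (-6.04800e-06)) = -4.99948e-12.

S_4 ≈ 0.000360989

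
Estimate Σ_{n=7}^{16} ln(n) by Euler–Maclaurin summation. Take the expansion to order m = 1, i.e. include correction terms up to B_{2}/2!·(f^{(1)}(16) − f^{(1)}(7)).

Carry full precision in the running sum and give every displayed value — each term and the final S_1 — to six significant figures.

S_1 ≈ 24.0926

Integral: ∫_7^16 ln(x) dx = 21.7400.
½[f(7) + f(16)] = ½[1.94591 + 2.77259] = 2.35925.
So far: 24.0993.
Order-1 term: 1/12 · (0.0625000 − 0.142857) = -0.00669643.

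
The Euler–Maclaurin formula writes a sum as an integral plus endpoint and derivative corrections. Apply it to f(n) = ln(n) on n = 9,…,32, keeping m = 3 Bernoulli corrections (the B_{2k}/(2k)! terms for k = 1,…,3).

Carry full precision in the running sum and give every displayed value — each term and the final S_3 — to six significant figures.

∫_9^32 ln(x) dx evaluates to 68.1285.
Boundary: ½(f(9) + f(32)) = ½(2.19722 + 3.46574) = 2.83148.
So far: 70.9600.
Order-1 term: 1/12 · (0.0312500 − 0.111111) = -0.00665509.
Partial sum through k=1: 70.9534.
Order-2 term: −1/720 · (6.10352e-05 − 0.00274348) = 3.72562e-06.
Partial sum through k=2: 70.9534.
Order-3 term: 1/30240 · (7.15256e-07 − 0.000406442) = -1.34169e-08.

S_3 ≈ 70.9534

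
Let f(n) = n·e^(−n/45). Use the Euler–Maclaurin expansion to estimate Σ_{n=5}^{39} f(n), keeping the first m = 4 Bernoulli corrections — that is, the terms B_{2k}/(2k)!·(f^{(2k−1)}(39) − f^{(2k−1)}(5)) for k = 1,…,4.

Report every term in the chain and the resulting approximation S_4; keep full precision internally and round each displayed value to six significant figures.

The integral term ∫_5^39 x·e^(−x/45) dx = 424.464.
Endpoint term: (f(5) + f(39))/2 = (4.47420 + 16.3937)/2 = 10.4339.
Running total after boundary: 434.898.
Order-1 term: 1/12 · (0.0560467 − 0.795413) = -0.0616138.
Running total after k=1: 434.836.
Order-2 term: −1/720 · (0.000442838 − 0.00127659) = 1.15799e-06.
Running total after k=2: 434.836.
Order-3 term: 1/30240 · (4.23703e-07 − 1.06685e-06) = -2.12682e-11.
Running total after k=3: 434.836.
Order-4 term: −1/1209600 · (3.10480e-10 − 7.42368e-10) = 3.57051e-16.

S_4 ≈ 434.836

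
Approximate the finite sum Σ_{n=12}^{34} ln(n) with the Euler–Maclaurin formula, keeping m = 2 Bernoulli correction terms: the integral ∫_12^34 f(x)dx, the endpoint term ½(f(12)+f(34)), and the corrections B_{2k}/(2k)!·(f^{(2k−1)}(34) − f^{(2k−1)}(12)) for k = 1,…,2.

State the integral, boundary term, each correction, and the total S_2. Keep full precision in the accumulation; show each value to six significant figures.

Integral: ∫_12^34 ln(x) dx = 68.0774.
½[f(12) + f(34)] = ½[2.48491 + 3.52636] = 3.00563.
So far: 71.0830.
k=1: B_{2}/(2)! × [f^{(1)}(34) − f^{(1)}(12)] = 1/12 × (0.0294118 − 0.0833333) = -0.00449346.
Running total after k=1: 71.0785.
k=2: B_{4}/(4)! × [f^{(3)}(34) − f^{(3)}(12)] = −1/720 × (5.08854e-05 − 0.00115741) = 1.53684e-06.

S_2 ≈ 71.0785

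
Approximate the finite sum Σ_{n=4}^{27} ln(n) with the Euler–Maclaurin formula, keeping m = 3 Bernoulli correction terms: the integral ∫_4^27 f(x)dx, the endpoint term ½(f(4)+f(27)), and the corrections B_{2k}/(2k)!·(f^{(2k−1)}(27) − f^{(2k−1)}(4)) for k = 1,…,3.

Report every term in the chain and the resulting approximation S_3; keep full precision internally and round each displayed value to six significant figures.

S_3 ≈ 62.7658

∫_4^27 ln(x) dx evaluates to 60.4424.
Endpoint term: (f(4) + f(27))/2 = (1.38629 + 3.29584)/2 = 2.34107.
Integral + boundary = 62.7835.
Correction k=1: B_{2}/2! · (f^{(1)}(27) − f^{(1)}(4)) = 1/12 · (0.0370370 − 0.250000) = -0.0177469.
Running total after k=1: 62.7657.
Correction k=2: B_{4}/4! · (f^{(3)}(27) − f^{(3)}(4)) = −1/720 · (0.000101611 − 0.0312500) = 4.32617e-05.
Running total after k=2: 62.7658.
Correction k=3: B_{6}/6! · (f^{(5)}(27) − f^{(5)}(4)) = 1/30240 · (1.67260e-06 − 0.0234375) = -7.74994e-07.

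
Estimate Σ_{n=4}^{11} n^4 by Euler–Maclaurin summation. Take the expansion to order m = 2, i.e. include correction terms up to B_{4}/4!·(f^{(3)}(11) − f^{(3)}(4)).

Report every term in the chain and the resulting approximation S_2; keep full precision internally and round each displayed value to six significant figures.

S_2 ≈ 39876.0

Integral: ∫_4^11 x^4 dx = 32005.4.
Endpoint term: (f(4) + f(11))/2 = (256.000 + 14641.0)/2 = 7448.50.
So far: 39453.9.
Order-1 term: 1/12 · (5324.00 − 256.000) = 422.333.
Running total after k=1: 39876.2.
Order-2 term: −1/720 · (264.000 − 96.0000) = -0.233333.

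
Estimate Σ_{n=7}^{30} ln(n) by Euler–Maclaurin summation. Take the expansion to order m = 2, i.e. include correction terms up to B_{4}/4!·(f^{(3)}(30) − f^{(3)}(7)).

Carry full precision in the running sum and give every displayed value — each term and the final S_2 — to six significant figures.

S_2 ≈ 68.0790

Integral: ∫_7^30 ln(x) dx = 65.4146.
Boundary: ½(f(7) + f(30)) = ½(1.94591 + 3.40120) = 2.67355.
Running total after boundary: 68.0881.
k=1: B_{2}/(2)! × [f^{(1)}(30) − f^{(1)}(7)] = 1/12 × (0.0333333 − 0.142857) = -0.00912698.
After k=1: 68.0790.
k=2: B_{4}/(4)! × [f^{(3)}(30) − f^{(3)}(7)] = −1/720 × (7.40741e-05 − 0.00583090) = 7.99560e-06.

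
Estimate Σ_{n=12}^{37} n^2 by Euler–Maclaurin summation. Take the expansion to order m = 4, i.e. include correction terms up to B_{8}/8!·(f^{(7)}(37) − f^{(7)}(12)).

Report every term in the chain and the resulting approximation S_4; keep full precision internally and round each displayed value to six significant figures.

∫_12^37 x^2 dx evaluates to 16308.3.
Boundary: ½(f(12) + f(37)) = ½(144.000 + 1369.00) = 756.500.
So far: 17064.8.
k=1: B_{2}/(2)! × [f^{(1)}(37) − f^{(1)}(12)] = 1/12 × (74.0000 − 24.0000) = 4.16667.
After k=1: 17069.0.
k=2: B_{4}/(4)! × [f^{(3)}(37) − f^{(3)}(12)] = −1/720 × (0.00000 − 0.00000) = 0.00000.
After k=2: 17069.0.
k=3: B_{6}/(6)! × [f^{(5)}(37) − f^{(5)}(12)] = 1/30240 × (0.00000 − 0.00000) = 0.00000.
After k=3: 17069.0.
k=4: B_{8}/(8)! × [f^{(7)}(37) − f^{(7)}(12)] = −1/1209600 × (0.00000 − 0.00000) = 0.00000.

S_4 ≈ 17069.0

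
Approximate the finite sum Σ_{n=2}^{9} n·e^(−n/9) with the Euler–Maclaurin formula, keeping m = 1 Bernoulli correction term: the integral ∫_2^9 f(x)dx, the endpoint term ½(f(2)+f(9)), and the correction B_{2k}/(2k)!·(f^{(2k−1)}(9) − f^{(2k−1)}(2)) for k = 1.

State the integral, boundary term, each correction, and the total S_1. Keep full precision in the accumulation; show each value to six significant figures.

∫_2^9 x·e^(−x/9) dx evaluates to 19.6765.
Boundary: ½(f(2) + f(9)) = ½(1.60147 + 3.31091) = 2.45619.
Running total after boundary: 22.1327.
Order-1 term: 1/12 · (0.00000 − 0.622796) = -0.0518996.

S_1 ≈ 22.0808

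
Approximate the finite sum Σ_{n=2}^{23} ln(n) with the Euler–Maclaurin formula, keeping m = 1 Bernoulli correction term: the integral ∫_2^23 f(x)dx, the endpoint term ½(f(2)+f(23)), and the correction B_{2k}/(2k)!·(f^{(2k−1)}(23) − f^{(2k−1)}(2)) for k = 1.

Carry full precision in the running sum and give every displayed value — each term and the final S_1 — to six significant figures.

S_1 ≈ 51.6063

Integral: ∫_2^23 ln(x) dx = 49.7301.
½[f(2) + f(23)] = ½[0.693147 + 3.13549] = 1.91432.
So far: 51.6444.
Correction k=1: B_{2}/2! · (f^{(1)}(23) − f^{(1)}(2)) = 1/12 · (0.0434783 − 0.500000) = -0.0380435.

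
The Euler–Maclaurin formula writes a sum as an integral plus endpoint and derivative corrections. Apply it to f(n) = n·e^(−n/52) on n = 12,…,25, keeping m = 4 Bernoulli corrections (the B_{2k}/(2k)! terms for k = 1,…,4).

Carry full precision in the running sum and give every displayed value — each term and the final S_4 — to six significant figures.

S_4 ≈ 178.939

Integral: ∫_12^25 x·e^(−x/52) dx = 166.471.
Endpoint term: (f(12) + f(25))/2 = (9.52707 + 15.4577)/2 = 12.4924.
So far: 178.963.
k=1: B_{2}/(2)! × [f^{(1)}(25) − f^{(1)}(12)] = 1/12 × (0.321044 − 0.610710) = -0.0241388.
Partial sum through k=1: 178.939.
k=2: B_{4}/(4)! × [f^{(3)}(25) − f^{(3)}(12)] = −1/720 × (0.000576058 − 0.000813075) = 3.29191e-07.
Partial sum through k=2: 178.939.
k=3: B_{6}/(6)! × [f^{(5)}(25) − f^{(5)}(12)] = 1/30240 × (3.82169e-07 − 5.17861e-07) = -4.48716e-12.
Partial sum through k=3: 178.939.
k=4: B_{8}/(8)! × [f^{(7)}(25) − f^{(7)}(12)] = −1/1209600 × (2.03883e-10 − 2.71830e-10) = 5.61732e-17.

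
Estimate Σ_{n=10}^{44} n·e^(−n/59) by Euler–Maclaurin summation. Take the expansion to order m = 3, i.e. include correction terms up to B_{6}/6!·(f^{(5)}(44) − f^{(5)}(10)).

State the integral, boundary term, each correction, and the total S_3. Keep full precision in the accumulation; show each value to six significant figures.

The integral term ∫_10^44 x·e^(−x/59) dx = 553.546.
Endpoint term: (f(10) + f(44))/2 = (8.44094 + 20.8724)/2 = 14.6567.
So far: 568.202.
k=1: B_{2}/(2)! × [f^{(1)}(44) − f^{(1)}(10)] = 1/12 × (0.120603 − 0.701027) = -0.0483687.
Partial sum through k=1: 568.154.
k=2: B_{4}/(4)! × [f^{(3)}(44) − f^{(3)}(10)] = −1/720 × (0.000307196 − 0.000686359) = 5.26616e-07.
Partial sum through k=2: 568.154.
k=3: B_{6}/(6)! × [f^{(5)}(44) − f^{(5)}(10)] = 1/30240 × (1.66546e-07 − 3.36493e-07) = -5.61994e-12.

S_3 ≈ 568.154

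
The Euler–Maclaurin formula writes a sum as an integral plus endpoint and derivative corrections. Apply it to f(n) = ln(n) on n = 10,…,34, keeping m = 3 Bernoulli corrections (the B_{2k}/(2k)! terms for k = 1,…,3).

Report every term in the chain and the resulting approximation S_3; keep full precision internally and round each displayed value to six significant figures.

Integral: ∫_10^34 ln(x) dx = 72.8704.
½[f(10) + f(34)] = ½[2.30259 + 3.52636] = 2.91447.
Integral + boundary = 75.7849.
Order-1 term: 1/12 · (0.0294118 − 0.100000) = -0.00588235.
After k=1: 75.7790.
Order-2 term: −1/720 · (5.08854e-05 − 0.00200000) = 2.70710e-06.
After k=2: 75.7790.
Order-3 term: 1/30240 · (5.28222e-07 − 0.000240000) = -7.91904e-09.

S_3 ≈ 75.7790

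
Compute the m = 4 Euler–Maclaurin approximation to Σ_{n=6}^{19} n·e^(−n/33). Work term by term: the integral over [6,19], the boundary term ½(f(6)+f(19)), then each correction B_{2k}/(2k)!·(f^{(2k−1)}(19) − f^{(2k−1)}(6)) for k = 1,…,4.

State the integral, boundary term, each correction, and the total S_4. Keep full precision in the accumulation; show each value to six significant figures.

S_4 ≈ 115.976

∫_6^19 x·e^(−x/33) dx evaluates to 108.170.
Endpoint term: (f(6) + f(19))/2 = (5.00252 + 10.6833)/2 = 7.84291.
Running total after boundary: 116.013.
Correction k=1: B_{2}/2! · (f^{(1)}(19) − f^{(1)}(6)) = 1/12 · (0.238542 − 0.682161) = -0.0369682.
Running total after k=1: 115.976.
Correction k=2: B_{4}/4! · (f^{(3)}(19) − f^{(3)}(6)) = −1/720 · (0.00125170 − 0.00215764) = 1.25825e-06.
Running total after k=2: 115.976.
Correction k=3: B_{6}/6! · (f^{(5)}(19) − f^{(5)}(6)) = 1/30240 · (2.09766e-06 − 3.38739e-06) = -4.26497e-11.
Running total after k=3: 115.976.
Correction k=4: B_{8}/8! · (f^{(7)}(19) − f^{(7)}(6)) = −1/1209600 · (2.79698e-09 − 4.40172e-09) = 1.32667e-15.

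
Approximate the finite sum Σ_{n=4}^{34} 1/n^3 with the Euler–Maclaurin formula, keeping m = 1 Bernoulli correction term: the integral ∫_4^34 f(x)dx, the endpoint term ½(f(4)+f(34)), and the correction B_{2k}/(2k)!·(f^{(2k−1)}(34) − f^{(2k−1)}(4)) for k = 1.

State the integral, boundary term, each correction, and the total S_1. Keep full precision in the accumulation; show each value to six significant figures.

The integral term ∫_4^34 1/x^3 dx = 0.0308175.
Boundary: ½(f(4) + f(34)) = ½(0.0156250 + 2.54427e-05) = 0.00782522.
Running total after boundary: 0.0386427.
Order-1 term: 1/12 · (-2.24494e-06 − (-0.0117188)) = 0.000976375.

S_1 ≈ 0.0396191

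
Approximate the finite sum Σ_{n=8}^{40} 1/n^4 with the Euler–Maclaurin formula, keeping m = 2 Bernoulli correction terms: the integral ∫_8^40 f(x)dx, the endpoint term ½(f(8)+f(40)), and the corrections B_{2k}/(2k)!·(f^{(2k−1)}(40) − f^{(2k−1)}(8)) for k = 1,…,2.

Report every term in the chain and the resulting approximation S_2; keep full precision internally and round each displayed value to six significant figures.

S_2 ≈ 0.000778189

∫_8^40 1/x^4 dx evaluates to 0.000645833.
Endpoint term: (f(8) + f(40))/2 = (0.000244141 + 3.90625e-07)/2 = 0.000122266.
So far: 0.000768099.
k=1: B_{2}/(2)! × [f^{(1)}(40) − f^{(1)}(8)] = 1/12 × (-3.90625e-08 − (-0.000122070)) = 1.01693e-05.
Partial sum through k=1: 0.000778268.
k=2: B_{4}/(4)! × [f^{(3)}(40) − f^{(3)}(8)] = −1/720 × (-7.32422e-10 − (-5.72205e-05)) = -7.94718e-08.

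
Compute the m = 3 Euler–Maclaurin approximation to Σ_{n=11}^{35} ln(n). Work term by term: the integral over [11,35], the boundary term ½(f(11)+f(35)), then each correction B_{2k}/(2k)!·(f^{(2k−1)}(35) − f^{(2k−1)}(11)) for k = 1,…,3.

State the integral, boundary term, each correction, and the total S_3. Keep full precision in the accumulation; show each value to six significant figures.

The integral term ∫_11^35 ln(x) dx = 74.0603.
Endpoint term: (f(11) + f(35))/2 = (2.39790 + 3.55535)/2 = 2.97662.
So far: 77.0370.
Order-1 term: 1/12 · (0.0285714 − 0.0909091) = -0.00519481.
After k=1: 77.0318.
Order-2 term: −1/720 · (4.66472e-05 − 0.00150263) = 2.02220e-06.
After k=2: 77.0318.
Order-3 term: 1/30240 · (4.56952e-07 − 0.000149021) = -4.91284e-09.

S_3 ≈ 77.0318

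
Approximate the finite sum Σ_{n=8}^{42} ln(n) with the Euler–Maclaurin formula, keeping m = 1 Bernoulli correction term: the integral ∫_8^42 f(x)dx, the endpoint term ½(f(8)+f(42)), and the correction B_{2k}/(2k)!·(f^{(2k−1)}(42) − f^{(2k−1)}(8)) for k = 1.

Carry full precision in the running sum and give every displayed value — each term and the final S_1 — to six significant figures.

S_1 ≈ 109.247

∫_8^42 ln(x) dx evaluates to 106.347.
Boundary: ½(f(8) + f(42)) = ½(2.07944 + 3.73767) = 2.90856.
Integral + boundary = 109.255.
Order-1 term: 1/12 · (0.0238095 − 0.125000) = -0.00843254.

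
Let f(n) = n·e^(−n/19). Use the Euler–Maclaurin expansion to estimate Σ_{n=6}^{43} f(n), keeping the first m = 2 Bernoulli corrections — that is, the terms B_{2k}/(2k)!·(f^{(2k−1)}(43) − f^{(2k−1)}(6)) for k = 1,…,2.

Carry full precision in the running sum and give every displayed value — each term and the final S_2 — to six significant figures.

S_2 ≈ 228.210

∫_6^43 x·e^(−x/19) dx evaluates to 223.839.
Endpoint term: (f(6) + f(43))/2 = (4.37528 + 4.47292)/2 = 4.42410.
Running total after boundary: 228.263.
Order-1 term: 1/12 · (-0.131396 − 0.498935) = -0.0525276.
Running total after k=1: 228.210.
Order-2 term: −1/720 · (0.000212320 − 0.00542205) = 7.23574e-06.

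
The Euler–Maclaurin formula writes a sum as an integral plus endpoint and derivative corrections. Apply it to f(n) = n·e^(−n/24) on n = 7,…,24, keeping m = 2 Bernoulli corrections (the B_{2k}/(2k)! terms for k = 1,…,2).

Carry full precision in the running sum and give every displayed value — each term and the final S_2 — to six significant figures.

The integral term ∫_7^24 x·e^(−x/24) dx = 131.984.
Boundary: ½(f(7) + f(24)) = ½(5.22912 + 8.82911) = 7.02911.
Integral + boundary = 139.013.
k=1: B_{2}/(2)! × [f^{(1)}(24) − f^{(1)}(7)] = 1/12 × (0.00000 − 0.529137) = -0.0440948.
Partial sum through k=1: 138.969.
k=2: B_{4}/(4)! × [f^{(3)}(24) − f^{(3)}(7)] = −1/720 × (0.00127736 − 0.00351245) = 3.10430e-06.

S_2 ≈ 138.969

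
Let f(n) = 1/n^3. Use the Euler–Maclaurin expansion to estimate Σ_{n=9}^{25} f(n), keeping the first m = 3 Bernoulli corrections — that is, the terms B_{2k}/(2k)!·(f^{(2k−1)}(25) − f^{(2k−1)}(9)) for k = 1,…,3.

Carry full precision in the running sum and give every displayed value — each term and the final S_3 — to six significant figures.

S_3 ≈ 0.00612802

∫_9^25 1/x^3 dx evaluates to 0.00537284.
Boundary: ½(f(9) + f(25)) = ½(0.00137174 + 6.40000e-05) = 0.000717871.
So far: 0.00609071.
Order-1 term: 1/12 · (-7.68000e-06 − (-0.000457247)) = 3.74639e-05.
Partial sum through k=1: 0.00612817.
Order-2 term: −1/720 · (-2.45760e-07 − (-0.000112901)) = -1.56465e-07.
Partial sum through k=2: 0.00612802.
Order-3 term: 1/30240 · (-1.65151e-08 − (-5.85410e-05)) = 1.93533e-09.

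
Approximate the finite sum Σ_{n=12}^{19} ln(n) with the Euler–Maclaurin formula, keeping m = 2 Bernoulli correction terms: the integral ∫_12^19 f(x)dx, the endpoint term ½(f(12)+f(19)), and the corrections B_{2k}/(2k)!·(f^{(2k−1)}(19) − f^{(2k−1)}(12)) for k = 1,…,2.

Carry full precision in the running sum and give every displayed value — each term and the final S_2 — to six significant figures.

Integral: ∫_12^19 ln(x) dx = 19.1255.
Boundary: ½(f(12) + f(19)) = ½(2.48491 + 2.94444) = 2.71467.
Integral + boundary = 21.8401.
Order-1 term: 1/12 · (0.0526316 − 0.0833333) = -0.00255848.
Running total after k=1: 21.8376.
Order-2 term: −1/720 · (0.000291588 − 0.00115741) = 1.20253e-06.

S_2 ≈ 21.8376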